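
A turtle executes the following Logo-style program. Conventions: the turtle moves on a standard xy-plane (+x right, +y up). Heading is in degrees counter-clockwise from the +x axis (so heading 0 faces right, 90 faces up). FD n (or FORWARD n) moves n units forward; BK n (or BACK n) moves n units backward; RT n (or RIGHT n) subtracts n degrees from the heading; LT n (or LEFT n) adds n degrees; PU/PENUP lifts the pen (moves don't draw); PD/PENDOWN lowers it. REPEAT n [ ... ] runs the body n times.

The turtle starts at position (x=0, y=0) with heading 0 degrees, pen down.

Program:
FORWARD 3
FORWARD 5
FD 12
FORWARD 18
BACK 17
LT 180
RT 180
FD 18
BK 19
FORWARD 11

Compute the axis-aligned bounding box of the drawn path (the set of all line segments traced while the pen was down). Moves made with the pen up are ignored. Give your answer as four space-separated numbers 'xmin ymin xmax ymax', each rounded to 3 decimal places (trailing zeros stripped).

Answer: 0 0 39 0

Derivation:
Executing turtle program step by step:
Start: pos=(0,0), heading=0, pen down
FD 3: (0,0) -> (3,0) [heading=0, draw]
FD 5: (3,0) -> (8,0) [heading=0, draw]
FD 12: (8,0) -> (20,0) [heading=0, draw]
FD 18: (20,0) -> (38,0) [heading=0, draw]
BK 17: (38,0) -> (21,0) [heading=0, draw]
LT 180: heading 0 -> 180
RT 180: heading 180 -> 0
FD 18: (21,0) -> (39,0) [heading=0, draw]
BK 19: (39,0) -> (20,0) [heading=0, draw]
FD 11: (20,0) -> (31,0) [heading=0, draw]
Final: pos=(31,0), heading=0, 8 segment(s) drawn

Segment endpoints: x in {0, 3, 8, 20, 21, 31, 38, 39}, y in {0}
xmin=0, ymin=0, xmax=39, ymax=0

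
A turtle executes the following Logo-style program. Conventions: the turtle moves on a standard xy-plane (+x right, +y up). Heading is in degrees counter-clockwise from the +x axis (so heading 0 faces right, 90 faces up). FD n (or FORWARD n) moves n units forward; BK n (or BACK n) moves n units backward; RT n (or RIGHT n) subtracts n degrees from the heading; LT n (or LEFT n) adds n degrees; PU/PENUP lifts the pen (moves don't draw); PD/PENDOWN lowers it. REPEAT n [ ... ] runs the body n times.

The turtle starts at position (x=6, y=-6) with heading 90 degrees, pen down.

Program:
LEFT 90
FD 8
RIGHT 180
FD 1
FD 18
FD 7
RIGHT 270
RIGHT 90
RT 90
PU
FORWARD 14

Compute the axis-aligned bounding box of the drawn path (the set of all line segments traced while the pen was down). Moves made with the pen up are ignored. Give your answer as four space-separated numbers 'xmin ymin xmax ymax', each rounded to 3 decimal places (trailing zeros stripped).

Answer: -2 -6 24 -6

Derivation:
Executing turtle program step by step:
Start: pos=(6,-6), heading=90, pen down
LT 90: heading 90 -> 180
FD 8: (6,-6) -> (-2,-6) [heading=180, draw]
RT 180: heading 180 -> 0
FD 1: (-2,-6) -> (-1,-6) [heading=0, draw]
FD 18: (-1,-6) -> (17,-6) [heading=0, draw]
FD 7: (17,-6) -> (24,-6) [heading=0, draw]
RT 270: heading 0 -> 90
RT 90: heading 90 -> 0
RT 90: heading 0 -> 270
PU: pen up
FD 14: (24,-6) -> (24,-20) [heading=270, move]
Final: pos=(24,-20), heading=270, 4 segment(s) drawn

Segment endpoints: x in {-2, -1, 6, 17, 24}, y in {-6, -6}
xmin=-2, ymin=-6, xmax=24, ymax=-6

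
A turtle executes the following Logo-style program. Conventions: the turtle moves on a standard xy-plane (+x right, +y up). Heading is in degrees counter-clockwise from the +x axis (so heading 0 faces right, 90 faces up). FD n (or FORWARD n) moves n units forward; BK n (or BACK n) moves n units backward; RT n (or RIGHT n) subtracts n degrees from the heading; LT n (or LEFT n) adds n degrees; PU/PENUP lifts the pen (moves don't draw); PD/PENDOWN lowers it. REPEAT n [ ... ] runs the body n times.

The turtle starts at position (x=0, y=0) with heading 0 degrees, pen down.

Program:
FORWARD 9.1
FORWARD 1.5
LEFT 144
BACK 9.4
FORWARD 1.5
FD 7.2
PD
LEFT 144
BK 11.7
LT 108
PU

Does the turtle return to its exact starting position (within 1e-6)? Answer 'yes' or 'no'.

Answer: no

Derivation:
Executing turtle program step by step:
Start: pos=(0,0), heading=0, pen down
FD 9.1: (0,0) -> (9.1,0) [heading=0, draw]
FD 1.5: (9.1,0) -> (10.6,0) [heading=0, draw]
LT 144: heading 0 -> 144
BK 9.4: (10.6,0) -> (18.205,-5.525) [heading=144, draw]
FD 1.5: (18.205,-5.525) -> (16.991,-4.644) [heading=144, draw]
FD 7.2: (16.991,-4.644) -> (11.166,-0.411) [heading=144, draw]
PD: pen down
LT 144: heading 144 -> 288
BK 11.7: (11.166,-0.411) -> (7.551,10.716) [heading=288, draw]
LT 108: heading 288 -> 36
PU: pen up
Final: pos=(7.551,10.716), heading=36, 6 segment(s) drawn

Start position: (0, 0)
Final position: (7.551, 10.716)
Distance = 13.109; >= 1e-6 -> NOT closed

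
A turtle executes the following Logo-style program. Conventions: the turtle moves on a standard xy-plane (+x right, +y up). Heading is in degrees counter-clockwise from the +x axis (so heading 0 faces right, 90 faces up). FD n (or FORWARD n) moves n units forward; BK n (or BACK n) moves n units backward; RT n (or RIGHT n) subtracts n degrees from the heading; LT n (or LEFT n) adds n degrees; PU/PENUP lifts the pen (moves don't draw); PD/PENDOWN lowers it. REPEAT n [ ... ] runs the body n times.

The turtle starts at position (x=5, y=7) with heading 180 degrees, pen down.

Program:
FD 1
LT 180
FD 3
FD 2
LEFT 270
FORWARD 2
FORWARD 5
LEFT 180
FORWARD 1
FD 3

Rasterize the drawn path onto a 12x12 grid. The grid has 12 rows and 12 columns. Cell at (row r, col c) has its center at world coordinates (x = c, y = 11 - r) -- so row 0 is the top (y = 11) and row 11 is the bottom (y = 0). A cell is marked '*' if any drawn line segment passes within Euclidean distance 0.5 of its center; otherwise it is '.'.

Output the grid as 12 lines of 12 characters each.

Answer: ............
............
............
............
....******..
.........*..
.........*..
.........*..
.........*..
.........*..
.........*..
.........*..

Derivation:
Segment 0: (5,7) -> (4,7)
Segment 1: (4,7) -> (7,7)
Segment 2: (7,7) -> (9,7)
Segment 3: (9,7) -> (9,5)
Segment 4: (9,5) -> (9,-0)
Segment 5: (9,-0) -> (9,1)
Segment 6: (9,1) -> (9,4)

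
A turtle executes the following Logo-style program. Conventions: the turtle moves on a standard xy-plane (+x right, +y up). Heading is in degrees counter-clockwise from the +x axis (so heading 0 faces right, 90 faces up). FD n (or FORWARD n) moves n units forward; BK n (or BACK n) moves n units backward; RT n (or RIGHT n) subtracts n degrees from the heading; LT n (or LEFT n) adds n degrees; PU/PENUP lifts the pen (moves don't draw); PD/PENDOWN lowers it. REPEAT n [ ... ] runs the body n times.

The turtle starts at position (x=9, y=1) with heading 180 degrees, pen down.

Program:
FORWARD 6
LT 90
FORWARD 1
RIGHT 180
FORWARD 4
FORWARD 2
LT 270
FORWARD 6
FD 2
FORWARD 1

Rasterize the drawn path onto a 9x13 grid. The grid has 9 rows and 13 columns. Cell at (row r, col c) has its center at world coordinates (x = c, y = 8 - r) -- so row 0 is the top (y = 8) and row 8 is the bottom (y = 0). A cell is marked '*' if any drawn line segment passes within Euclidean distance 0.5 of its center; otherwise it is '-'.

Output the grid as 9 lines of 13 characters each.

Segment 0: (9,1) -> (3,1)
Segment 1: (3,1) -> (3,0)
Segment 2: (3,0) -> (3,4)
Segment 3: (3,4) -> (3,6)
Segment 4: (3,6) -> (9,6)
Segment 5: (9,6) -> (11,6)
Segment 6: (11,6) -> (12,6)

Answer: -------------
-------------
---**********
---*---------
---*---------
---*---------
---*---------
---*******---
---*---------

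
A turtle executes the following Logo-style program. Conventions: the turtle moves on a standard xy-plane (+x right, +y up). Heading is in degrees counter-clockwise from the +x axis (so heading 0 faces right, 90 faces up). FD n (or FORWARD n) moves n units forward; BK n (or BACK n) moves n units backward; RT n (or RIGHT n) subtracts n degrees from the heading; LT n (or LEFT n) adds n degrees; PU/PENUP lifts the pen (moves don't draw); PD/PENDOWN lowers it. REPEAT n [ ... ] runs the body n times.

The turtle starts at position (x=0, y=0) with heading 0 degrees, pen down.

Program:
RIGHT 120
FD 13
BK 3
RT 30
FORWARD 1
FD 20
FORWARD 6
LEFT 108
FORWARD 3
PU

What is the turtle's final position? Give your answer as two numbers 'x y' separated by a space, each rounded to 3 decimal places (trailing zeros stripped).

Answer: -26.153 -24.168

Derivation:
Executing turtle program step by step:
Start: pos=(0,0), heading=0, pen down
RT 120: heading 0 -> 240
FD 13: (0,0) -> (-6.5,-11.258) [heading=240, draw]
BK 3: (-6.5,-11.258) -> (-5,-8.66) [heading=240, draw]
RT 30: heading 240 -> 210
FD 1: (-5,-8.66) -> (-5.866,-9.16) [heading=210, draw]
FD 20: (-5.866,-9.16) -> (-23.187,-19.16) [heading=210, draw]
FD 6: (-23.187,-19.16) -> (-28.383,-22.16) [heading=210, draw]
LT 108: heading 210 -> 318
FD 3: (-28.383,-22.16) -> (-26.153,-24.168) [heading=318, draw]
PU: pen up
Final: pos=(-26.153,-24.168), heading=318, 6 segment(s) drawn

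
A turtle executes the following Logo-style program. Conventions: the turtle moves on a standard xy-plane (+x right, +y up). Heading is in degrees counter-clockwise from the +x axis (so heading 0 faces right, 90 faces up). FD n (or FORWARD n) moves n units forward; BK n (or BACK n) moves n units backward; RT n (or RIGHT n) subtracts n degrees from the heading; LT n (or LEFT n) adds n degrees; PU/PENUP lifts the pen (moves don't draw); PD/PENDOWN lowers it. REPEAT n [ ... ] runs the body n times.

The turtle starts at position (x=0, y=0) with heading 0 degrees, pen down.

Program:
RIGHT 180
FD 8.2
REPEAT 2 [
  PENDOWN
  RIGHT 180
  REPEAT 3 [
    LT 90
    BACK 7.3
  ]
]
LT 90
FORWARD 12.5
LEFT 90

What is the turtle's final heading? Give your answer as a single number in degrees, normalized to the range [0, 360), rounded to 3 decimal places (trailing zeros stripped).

Answer: 180

Derivation:
Executing turtle program step by step:
Start: pos=(0,0), heading=0, pen down
RT 180: heading 0 -> 180
FD 8.2: (0,0) -> (-8.2,0) [heading=180, draw]
REPEAT 2 [
  -- iteration 1/2 --
  PD: pen down
  RT 180: heading 180 -> 0
  REPEAT 3 [
    -- iteration 1/3 --
    LT 90: heading 0 -> 90
    BK 7.3: (-8.2,0) -> (-8.2,-7.3) [heading=90, draw]
    -- iteration 2/3 --
    LT 90: heading 90 -> 180
    BK 7.3: (-8.2,-7.3) -> (-0.9,-7.3) [heading=180, draw]
    -- iteration 3/3 --
    LT 90: heading 180 -> 270
    BK 7.3: (-0.9,-7.3) -> (-0.9,0) [heading=270, draw]
  ]
  -- iteration 2/2 --
  PD: pen down
  RT 180: heading 270 -> 90
  REPEAT 3 [
    -- iteration 1/3 --
    LT 90: heading 90 -> 180
    BK 7.3: (-0.9,0) -> (6.4,0) [heading=180, draw]
    -- iteration 2/3 --
    LT 90: heading 180 -> 270
    BK 7.3: (6.4,0) -> (6.4,7.3) [heading=270, draw]
    -- iteration 3/3 --
    LT 90: heading 270 -> 0
    BK 7.3: (6.4,7.3) -> (-0.9,7.3) [heading=0, draw]
  ]
]
LT 90: heading 0 -> 90
FD 12.5: (-0.9,7.3) -> (-0.9,19.8) [heading=90, draw]
LT 90: heading 90 -> 180
Final: pos=(-0.9,19.8), heading=180, 8 segment(s) drawn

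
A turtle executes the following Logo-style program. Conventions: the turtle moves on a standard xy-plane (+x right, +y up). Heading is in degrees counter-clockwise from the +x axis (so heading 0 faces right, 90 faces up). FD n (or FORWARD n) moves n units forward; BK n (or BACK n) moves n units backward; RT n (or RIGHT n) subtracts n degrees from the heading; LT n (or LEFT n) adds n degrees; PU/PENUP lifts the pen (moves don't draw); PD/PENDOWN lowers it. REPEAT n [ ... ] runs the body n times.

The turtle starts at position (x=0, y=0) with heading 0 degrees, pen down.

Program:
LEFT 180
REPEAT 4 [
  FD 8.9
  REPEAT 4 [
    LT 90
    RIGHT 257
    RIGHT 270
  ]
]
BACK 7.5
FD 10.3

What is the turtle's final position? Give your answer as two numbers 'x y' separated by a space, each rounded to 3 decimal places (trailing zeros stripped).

Executing turtle program step by step:
Start: pos=(0,0), heading=0, pen down
LT 180: heading 0 -> 180
REPEAT 4 [
  -- iteration 1/4 --
  FD 8.9: (0,0) -> (-8.9,0) [heading=180, draw]
  REPEAT 4 [
    -- iteration 1/4 --
    LT 90: heading 180 -> 270
    RT 257: heading 270 -> 13
    RT 270: heading 13 -> 103
    -- iteration 2/4 --
    LT 90: heading 103 -> 193
    RT 257: heading 193 -> 296
    RT 270: heading 296 -> 26
    -- iteration 3/4 --
    LT 90: heading 26 -> 116
    RT 257: heading 116 -> 219
    RT 270: heading 219 -> 309
    -- iteration 4/4 --
    LT 90: heading 309 -> 39
    RT 257: heading 39 -> 142
    RT 270: heading 142 -> 232
  ]
  -- iteration 2/4 --
  FD 8.9: (-8.9,0) -> (-14.379,-7.013) [heading=232, draw]
  REPEAT 4 [
    -- iteration 1/4 --
    LT 90: heading 232 -> 322
    RT 257: heading 322 -> 65
    RT 270: heading 65 -> 155
    -- iteration 2/4 --
    LT 90: heading 155 -> 245
    RT 257: heading 245 -> 348
    RT 270: heading 348 -> 78
    -- iteration 3/4 --
    LT 90: heading 78 -> 168
    RT 257: heading 168 -> 271
    RT 270: heading 271 -> 1
    -- iteration 4/4 --
    LT 90: heading 1 -> 91
    RT 257: heading 91 -> 194
    RT 270: heading 194 -> 284
  ]
  -- iteration 3/4 --
  FD 8.9: (-14.379,-7.013) -> (-12.226,-15.649) [heading=284, draw]
  REPEAT 4 [
    -- iteration 1/4 --
    LT 90: heading 284 -> 14
    RT 257: heading 14 -> 117
    RT 270: heading 117 -> 207
    -- iteration 2/4 --
    LT 90: heading 207 -> 297
    RT 257: heading 297 -> 40
    RT 270: heading 40 -> 130
    -- iteration 3/4 --
    LT 90: heading 130 -> 220
    RT 257: heading 220 -> 323
    RT 270: heading 323 -> 53
    -- iteration 4/4 --
    LT 90: heading 53 -> 143
    RT 257: heading 143 -> 246
    RT 270: heading 246 -> 336
  ]
  -- iteration 4/4 --
  FD 8.9: (-12.226,-15.649) -> (-4.096,-19.269) [heading=336, draw]
  REPEAT 4 [
    -- iteration 1/4 --
    LT 90: heading 336 -> 66
    RT 257: heading 66 -> 169
    RT 270: heading 169 -> 259
    -- iteration 2/4 --
    LT 90: heading 259 -> 349
    RT 257: heading 349 -> 92
    RT 270: heading 92 -> 182
    -- iteration 3/4 --
    LT 90: heading 182 -> 272
    RT 257: heading 272 -> 15
    RT 270: heading 15 -> 105
    -- iteration 4/4 --
    LT 90: heading 105 -> 195
    RT 257: heading 195 -> 298
    RT 270: heading 298 -> 28
  ]
]
BK 7.5: (-4.096,-19.269) -> (-10.718,-22.79) [heading=28, draw]
FD 10.3: (-10.718,-22.79) -> (-1.623,-17.954) [heading=28, draw]
Final: pos=(-1.623,-17.954), heading=28, 6 segment(s) drawn

Answer: -1.623 -17.954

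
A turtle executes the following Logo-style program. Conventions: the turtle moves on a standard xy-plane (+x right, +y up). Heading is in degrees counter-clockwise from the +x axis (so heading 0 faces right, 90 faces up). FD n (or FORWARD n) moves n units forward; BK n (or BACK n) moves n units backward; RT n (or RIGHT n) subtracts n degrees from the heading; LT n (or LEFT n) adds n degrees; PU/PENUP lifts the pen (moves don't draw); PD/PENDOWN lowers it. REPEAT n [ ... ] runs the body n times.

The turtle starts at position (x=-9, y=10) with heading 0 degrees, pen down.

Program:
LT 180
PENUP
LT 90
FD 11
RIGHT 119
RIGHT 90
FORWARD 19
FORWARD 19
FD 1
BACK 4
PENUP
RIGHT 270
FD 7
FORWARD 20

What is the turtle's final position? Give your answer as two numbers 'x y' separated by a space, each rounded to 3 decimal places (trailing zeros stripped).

Answer: -15.646 42.702

Derivation:
Executing turtle program step by step:
Start: pos=(-9,10), heading=0, pen down
LT 180: heading 0 -> 180
PU: pen up
LT 90: heading 180 -> 270
FD 11: (-9,10) -> (-9,-1) [heading=270, move]
RT 119: heading 270 -> 151
RT 90: heading 151 -> 61
FD 19: (-9,-1) -> (0.211,15.618) [heading=61, move]
FD 19: (0.211,15.618) -> (9.423,32.236) [heading=61, move]
FD 1: (9.423,32.236) -> (9.908,33.11) [heading=61, move]
BK 4: (9.908,33.11) -> (7.968,29.612) [heading=61, move]
PU: pen up
RT 270: heading 61 -> 151
FD 7: (7.968,29.612) -> (1.846,33.005) [heading=151, move]
FD 20: (1.846,33.005) -> (-15.646,42.702) [heading=151, move]
Final: pos=(-15.646,42.702), heading=151, 0 segment(s) drawn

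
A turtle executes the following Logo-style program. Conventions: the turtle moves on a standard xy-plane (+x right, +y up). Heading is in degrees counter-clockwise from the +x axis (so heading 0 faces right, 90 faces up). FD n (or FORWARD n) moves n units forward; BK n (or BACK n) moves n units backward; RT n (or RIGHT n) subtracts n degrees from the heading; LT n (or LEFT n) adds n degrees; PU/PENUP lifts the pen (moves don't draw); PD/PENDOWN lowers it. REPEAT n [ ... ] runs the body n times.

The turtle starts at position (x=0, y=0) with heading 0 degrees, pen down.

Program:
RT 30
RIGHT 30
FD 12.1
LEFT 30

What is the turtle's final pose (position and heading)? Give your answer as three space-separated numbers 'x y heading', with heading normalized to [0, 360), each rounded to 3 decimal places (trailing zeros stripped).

Answer: 6.05 -10.479 330

Derivation:
Executing turtle program step by step:
Start: pos=(0,0), heading=0, pen down
RT 30: heading 0 -> 330
RT 30: heading 330 -> 300
FD 12.1: (0,0) -> (6.05,-10.479) [heading=300, draw]
LT 30: heading 300 -> 330
Final: pos=(6.05,-10.479), heading=330, 1 segment(s) drawn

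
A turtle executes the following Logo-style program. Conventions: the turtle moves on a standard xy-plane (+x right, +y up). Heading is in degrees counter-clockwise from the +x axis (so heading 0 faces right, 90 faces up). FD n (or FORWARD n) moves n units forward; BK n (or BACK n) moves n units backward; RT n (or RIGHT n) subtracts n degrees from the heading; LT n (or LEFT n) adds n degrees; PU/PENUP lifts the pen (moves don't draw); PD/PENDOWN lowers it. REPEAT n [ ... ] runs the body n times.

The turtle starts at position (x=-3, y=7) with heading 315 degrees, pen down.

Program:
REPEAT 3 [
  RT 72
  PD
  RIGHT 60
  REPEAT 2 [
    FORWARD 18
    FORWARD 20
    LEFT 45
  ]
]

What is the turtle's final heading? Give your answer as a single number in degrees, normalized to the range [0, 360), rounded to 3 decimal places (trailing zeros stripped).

Answer: 189

Derivation:
Executing turtle program step by step:
Start: pos=(-3,7), heading=315, pen down
REPEAT 3 [
  -- iteration 1/3 --
  RT 72: heading 315 -> 243
  PD: pen down
  RT 60: heading 243 -> 183
  REPEAT 2 [
    -- iteration 1/2 --
    FD 18: (-3,7) -> (-20.975,6.058) [heading=183, draw]
    FD 20: (-20.975,6.058) -> (-40.948,5.011) [heading=183, draw]
    LT 45: heading 183 -> 228
    -- iteration 2/2 --
    FD 18: (-40.948,5.011) -> (-52.992,-8.365) [heading=228, draw]
    FD 20: (-52.992,-8.365) -> (-66.375,-23.228) [heading=228, draw]
    LT 45: heading 228 -> 273
  ]
  -- iteration 2/3 --
  RT 72: heading 273 -> 201
  PD: pen down
  RT 60: heading 201 -> 141
  REPEAT 2 [
    -- iteration 1/2 --
    FD 18: (-66.375,-23.228) -> (-80.364,-11.901) [heading=141, draw]
    FD 20: (-80.364,-11.901) -> (-95.906,0.686) [heading=141, draw]
    LT 45: heading 141 -> 186
    -- iteration 2/2 --
    FD 18: (-95.906,0.686) -> (-113.808,-1.196) [heading=186, draw]
    FD 20: (-113.808,-1.196) -> (-133.698,-3.286) [heading=186, draw]
    LT 45: heading 186 -> 231
  ]
  -- iteration 3/3 --
  RT 72: heading 231 -> 159
  PD: pen down
  RT 60: heading 159 -> 99
  REPEAT 2 [
    -- iteration 1/2 --
    FD 18: (-133.698,-3.286) -> (-136.514,14.492) [heading=99, draw]
    FD 20: (-136.514,14.492) -> (-139.643,34.246) [heading=99, draw]
    LT 45: heading 99 -> 144
    -- iteration 2/2 --
    FD 18: (-139.643,34.246) -> (-154.205,44.826) [heading=144, draw]
    FD 20: (-154.205,44.826) -> (-170.385,56.582) [heading=144, draw]
    LT 45: heading 144 -> 189
  ]
]
Final: pos=(-170.385,56.582), heading=189, 12 segment(s) drawn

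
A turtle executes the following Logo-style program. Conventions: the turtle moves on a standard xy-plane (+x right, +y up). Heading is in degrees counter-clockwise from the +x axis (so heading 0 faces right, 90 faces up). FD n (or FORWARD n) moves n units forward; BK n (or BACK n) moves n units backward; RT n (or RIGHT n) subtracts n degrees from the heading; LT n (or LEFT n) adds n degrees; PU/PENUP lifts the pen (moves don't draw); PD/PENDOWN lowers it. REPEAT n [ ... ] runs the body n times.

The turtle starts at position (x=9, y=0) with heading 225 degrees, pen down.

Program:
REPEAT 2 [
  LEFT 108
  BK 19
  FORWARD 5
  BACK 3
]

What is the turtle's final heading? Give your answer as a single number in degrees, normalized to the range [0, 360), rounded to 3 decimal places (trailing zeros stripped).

Answer: 81

Derivation:
Executing turtle program step by step:
Start: pos=(9,0), heading=225, pen down
REPEAT 2 [
  -- iteration 1/2 --
  LT 108: heading 225 -> 333
  BK 19: (9,0) -> (-7.929,8.626) [heading=333, draw]
  FD 5: (-7.929,8.626) -> (-3.474,6.356) [heading=333, draw]
  BK 3: (-3.474,6.356) -> (-6.147,7.718) [heading=333, draw]
  -- iteration 2/2 --
  LT 108: heading 333 -> 81
  BK 19: (-6.147,7.718) -> (-9.119,-11.048) [heading=81, draw]
  FD 5: (-9.119,-11.048) -> (-8.337,-6.11) [heading=81, draw]
  BK 3: (-8.337,-6.11) -> (-8.806,-9.073) [heading=81, draw]
]
Final: pos=(-8.806,-9.073), heading=81, 6 segment(s) drawn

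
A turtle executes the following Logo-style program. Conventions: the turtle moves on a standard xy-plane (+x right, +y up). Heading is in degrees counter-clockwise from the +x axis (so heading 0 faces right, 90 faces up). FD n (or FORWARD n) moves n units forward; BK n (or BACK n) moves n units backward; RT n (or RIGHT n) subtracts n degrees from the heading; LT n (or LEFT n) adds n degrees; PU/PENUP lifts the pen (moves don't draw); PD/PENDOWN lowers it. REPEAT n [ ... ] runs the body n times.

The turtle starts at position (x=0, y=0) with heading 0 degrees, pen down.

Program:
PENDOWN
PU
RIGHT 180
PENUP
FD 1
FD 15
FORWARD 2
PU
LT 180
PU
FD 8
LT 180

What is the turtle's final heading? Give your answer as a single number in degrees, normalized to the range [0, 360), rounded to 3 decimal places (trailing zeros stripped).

Executing turtle program step by step:
Start: pos=(0,0), heading=0, pen down
PD: pen down
PU: pen up
RT 180: heading 0 -> 180
PU: pen up
FD 1: (0,0) -> (-1,0) [heading=180, move]
FD 15: (-1,0) -> (-16,0) [heading=180, move]
FD 2: (-16,0) -> (-18,0) [heading=180, move]
PU: pen up
LT 180: heading 180 -> 0
PU: pen up
FD 8: (-18,0) -> (-10,0) [heading=0, move]
LT 180: heading 0 -> 180
Final: pos=(-10,0), heading=180, 0 segment(s) drawn

Answer: 180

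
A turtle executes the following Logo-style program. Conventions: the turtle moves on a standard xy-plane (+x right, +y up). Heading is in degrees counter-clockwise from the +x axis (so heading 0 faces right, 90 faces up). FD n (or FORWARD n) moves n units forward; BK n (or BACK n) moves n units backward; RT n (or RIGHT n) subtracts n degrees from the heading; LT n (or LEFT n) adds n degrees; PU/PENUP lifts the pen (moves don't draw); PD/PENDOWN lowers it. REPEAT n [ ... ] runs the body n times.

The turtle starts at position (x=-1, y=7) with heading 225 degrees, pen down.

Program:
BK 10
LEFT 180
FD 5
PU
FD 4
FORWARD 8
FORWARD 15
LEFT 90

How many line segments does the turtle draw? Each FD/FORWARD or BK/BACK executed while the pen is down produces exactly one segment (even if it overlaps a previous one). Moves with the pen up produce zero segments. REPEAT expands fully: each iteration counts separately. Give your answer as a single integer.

Answer: 2

Derivation:
Executing turtle program step by step:
Start: pos=(-1,7), heading=225, pen down
BK 10: (-1,7) -> (6.071,14.071) [heading=225, draw]
LT 180: heading 225 -> 45
FD 5: (6.071,14.071) -> (9.607,17.607) [heading=45, draw]
PU: pen up
FD 4: (9.607,17.607) -> (12.435,20.435) [heading=45, move]
FD 8: (12.435,20.435) -> (18.092,26.092) [heading=45, move]
FD 15: (18.092,26.092) -> (28.698,36.698) [heading=45, move]
LT 90: heading 45 -> 135
Final: pos=(28.698,36.698), heading=135, 2 segment(s) drawn
Segments drawn: 2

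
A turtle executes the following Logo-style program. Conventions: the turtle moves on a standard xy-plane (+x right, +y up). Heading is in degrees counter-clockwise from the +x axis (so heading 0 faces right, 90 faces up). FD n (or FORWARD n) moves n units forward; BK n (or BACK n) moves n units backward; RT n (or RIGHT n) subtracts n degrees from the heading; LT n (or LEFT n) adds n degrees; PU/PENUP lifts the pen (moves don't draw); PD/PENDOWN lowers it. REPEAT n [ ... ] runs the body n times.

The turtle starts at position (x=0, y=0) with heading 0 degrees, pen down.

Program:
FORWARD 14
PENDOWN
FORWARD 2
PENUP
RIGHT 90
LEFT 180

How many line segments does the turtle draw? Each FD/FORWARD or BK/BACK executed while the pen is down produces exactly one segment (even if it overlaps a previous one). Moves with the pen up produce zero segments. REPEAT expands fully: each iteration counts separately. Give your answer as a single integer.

Executing turtle program step by step:
Start: pos=(0,0), heading=0, pen down
FD 14: (0,0) -> (14,0) [heading=0, draw]
PD: pen down
FD 2: (14,0) -> (16,0) [heading=0, draw]
PU: pen up
RT 90: heading 0 -> 270
LT 180: heading 270 -> 90
Final: pos=(16,0), heading=90, 2 segment(s) drawn
Segments drawn: 2

Answer: 2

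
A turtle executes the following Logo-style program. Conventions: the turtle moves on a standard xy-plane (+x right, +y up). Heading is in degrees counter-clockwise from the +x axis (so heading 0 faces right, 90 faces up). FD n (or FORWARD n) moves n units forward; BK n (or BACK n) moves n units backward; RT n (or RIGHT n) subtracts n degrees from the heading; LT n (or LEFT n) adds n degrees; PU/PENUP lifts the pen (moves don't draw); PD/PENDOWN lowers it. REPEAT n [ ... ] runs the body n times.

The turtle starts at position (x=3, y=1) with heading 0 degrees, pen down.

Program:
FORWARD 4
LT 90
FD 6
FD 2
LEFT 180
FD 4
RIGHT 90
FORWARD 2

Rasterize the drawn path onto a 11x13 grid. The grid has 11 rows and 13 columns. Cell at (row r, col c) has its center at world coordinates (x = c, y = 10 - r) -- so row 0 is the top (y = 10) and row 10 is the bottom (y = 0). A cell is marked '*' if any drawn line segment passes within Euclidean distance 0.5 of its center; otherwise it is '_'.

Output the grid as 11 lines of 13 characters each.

Segment 0: (3,1) -> (7,1)
Segment 1: (7,1) -> (7,7)
Segment 2: (7,7) -> (7,9)
Segment 3: (7,9) -> (7,5)
Segment 4: (7,5) -> (5,5)

Answer: _____________
_______*_____
_______*_____
_______*_____
_______*_____
_____***_____
_______*_____
_______*_____
_______*_____
___*****_____
_____________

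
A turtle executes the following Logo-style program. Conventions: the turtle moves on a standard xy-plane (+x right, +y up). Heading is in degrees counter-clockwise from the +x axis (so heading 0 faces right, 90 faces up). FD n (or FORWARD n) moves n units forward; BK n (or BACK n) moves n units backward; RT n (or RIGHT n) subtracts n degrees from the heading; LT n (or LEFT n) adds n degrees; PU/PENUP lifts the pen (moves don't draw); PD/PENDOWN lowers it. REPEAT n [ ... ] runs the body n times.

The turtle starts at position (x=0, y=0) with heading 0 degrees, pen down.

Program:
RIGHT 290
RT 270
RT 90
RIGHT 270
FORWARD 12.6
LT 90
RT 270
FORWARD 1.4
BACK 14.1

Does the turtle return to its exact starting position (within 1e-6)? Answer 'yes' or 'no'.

Answer: no

Derivation:
Executing turtle program step by step:
Start: pos=(0,0), heading=0, pen down
RT 290: heading 0 -> 70
RT 270: heading 70 -> 160
RT 90: heading 160 -> 70
RT 270: heading 70 -> 160
FD 12.6: (0,0) -> (-11.84,4.309) [heading=160, draw]
LT 90: heading 160 -> 250
RT 270: heading 250 -> 340
FD 1.4: (-11.84,4.309) -> (-10.525,3.831) [heading=340, draw]
BK 14.1: (-10.525,3.831) -> (-23.774,8.653) [heading=340, draw]
Final: pos=(-23.774,8.653), heading=340, 3 segment(s) drawn

Start position: (0, 0)
Final position: (-23.774, 8.653)
Distance = 25.3; >= 1e-6 -> NOT closed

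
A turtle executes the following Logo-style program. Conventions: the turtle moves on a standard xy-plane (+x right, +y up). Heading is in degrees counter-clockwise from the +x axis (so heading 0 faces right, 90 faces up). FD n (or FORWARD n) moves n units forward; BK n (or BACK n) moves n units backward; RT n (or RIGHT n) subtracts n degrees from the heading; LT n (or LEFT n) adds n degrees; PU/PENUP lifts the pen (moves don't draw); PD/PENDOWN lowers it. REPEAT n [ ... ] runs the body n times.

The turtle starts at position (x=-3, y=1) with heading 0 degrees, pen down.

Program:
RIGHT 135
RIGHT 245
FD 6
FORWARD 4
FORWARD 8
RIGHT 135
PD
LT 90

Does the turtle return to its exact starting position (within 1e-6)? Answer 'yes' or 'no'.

Executing turtle program step by step:
Start: pos=(-3,1), heading=0, pen down
RT 135: heading 0 -> 225
RT 245: heading 225 -> 340
FD 6: (-3,1) -> (2.638,-1.052) [heading=340, draw]
FD 4: (2.638,-1.052) -> (6.397,-2.42) [heading=340, draw]
FD 8: (6.397,-2.42) -> (13.914,-5.156) [heading=340, draw]
RT 135: heading 340 -> 205
PD: pen down
LT 90: heading 205 -> 295
Final: pos=(13.914,-5.156), heading=295, 3 segment(s) drawn

Start position: (-3, 1)
Final position: (13.914, -5.156)
Distance = 18; >= 1e-6 -> NOT closed

Answer: no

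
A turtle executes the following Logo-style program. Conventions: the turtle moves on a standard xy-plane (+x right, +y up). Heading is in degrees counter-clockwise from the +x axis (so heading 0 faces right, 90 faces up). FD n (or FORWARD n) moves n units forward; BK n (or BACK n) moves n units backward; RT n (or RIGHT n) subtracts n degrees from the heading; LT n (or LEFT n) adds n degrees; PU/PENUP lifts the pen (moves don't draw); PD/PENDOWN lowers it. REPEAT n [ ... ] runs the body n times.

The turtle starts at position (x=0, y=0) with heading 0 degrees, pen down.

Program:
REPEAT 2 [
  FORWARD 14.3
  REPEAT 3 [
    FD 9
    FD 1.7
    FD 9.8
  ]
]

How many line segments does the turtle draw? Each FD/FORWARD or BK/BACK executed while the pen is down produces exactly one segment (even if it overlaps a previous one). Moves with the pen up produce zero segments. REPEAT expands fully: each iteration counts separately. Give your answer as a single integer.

Executing turtle program step by step:
Start: pos=(0,0), heading=0, pen down
REPEAT 2 [
  -- iteration 1/2 --
  FD 14.3: (0,0) -> (14.3,0) [heading=0, draw]
  REPEAT 3 [
    -- iteration 1/3 --
    FD 9: (14.3,0) -> (23.3,0) [heading=0, draw]
    FD 1.7: (23.3,0) -> (25,0) [heading=0, draw]
    FD 9.8: (25,0) -> (34.8,0) [heading=0, draw]
    -- iteration 2/3 --
    FD 9: (34.8,0) -> (43.8,0) [heading=0, draw]
    FD 1.7: (43.8,0) -> (45.5,0) [heading=0, draw]
    FD 9.8: (45.5,0) -> (55.3,0) [heading=0, draw]
    -- iteration 3/3 --
    FD 9: (55.3,0) -> (64.3,0) [heading=0, draw]
    FD 1.7: (64.3,0) -> (66,0) [heading=0, draw]
    FD 9.8: (66,0) -> (75.8,0) [heading=0, draw]
  ]
  -- iteration 2/2 --
  FD 14.3: (75.8,0) -> (90.1,0) [heading=0, draw]
  REPEAT 3 [
    -- iteration 1/3 --
    FD 9: (90.1,0) -> (99.1,0) [heading=0, draw]
    FD 1.7: (99.1,0) -> (100.8,0) [heading=0, draw]
    FD 9.8: (100.8,0) -> (110.6,0) [heading=0, draw]
    -- iteration 2/3 --
    FD 9: (110.6,0) -> (119.6,0) [heading=0, draw]
    FD 1.7: (119.6,0) -> (121.3,0) [heading=0, draw]
    FD 9.8: (121.3,0) -> (131.1,0) [heading=0, draw]
    -- iteration 3/3 --
    FD 9: (131.1,0) -> (140.1,0) [heading=0, draw]
    FD 1.7: (140.1,0) -> (141.8,0) [heading=0, draw]
    FD 9.8: (141.8,0) -> (151.6,0) [heading=0, draw]
  ]
]
Final: pos=(151.6,0), heading=0, 20 segment(s) drawn
Segments drawn: 20

Answer: 20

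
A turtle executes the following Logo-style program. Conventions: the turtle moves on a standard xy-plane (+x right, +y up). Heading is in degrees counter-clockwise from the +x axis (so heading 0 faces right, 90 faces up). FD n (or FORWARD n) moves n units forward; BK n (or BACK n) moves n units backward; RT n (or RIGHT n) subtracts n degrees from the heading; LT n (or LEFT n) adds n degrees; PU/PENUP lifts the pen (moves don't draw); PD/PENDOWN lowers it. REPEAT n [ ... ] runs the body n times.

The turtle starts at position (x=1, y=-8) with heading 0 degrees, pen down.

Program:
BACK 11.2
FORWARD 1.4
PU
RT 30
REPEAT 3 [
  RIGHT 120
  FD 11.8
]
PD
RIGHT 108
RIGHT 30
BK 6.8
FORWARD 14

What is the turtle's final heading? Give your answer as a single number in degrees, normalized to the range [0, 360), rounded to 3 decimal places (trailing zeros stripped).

Answer: 192

Derivation:
Executing turtle program step by step:
Start: pos=(1,-8), heading=0, pen down
BK 11.2: (1,-8) -> (-10.2,-8) [heading=0, draw]
FD 1.4: (-10.2,-8) -> (-8.8,-8) [heading=0, draw]
PU: pen up
RT 30: heading 0 -> 330
REPEAT 3 [
  -- iteration 1/3 --
  RT 120: heading 330 -> 210
  FD 11.8: (-8.8,-8) -> (-19.019,-13.9) [heading=210, move]
  -- iteration 2/3 --
  RT 120: heading 210 -> 90
  FD 11.8: (-19.019,-13.9) -> (-19.019,-2.1) [heading=90, move]
  -- iteration 3/3 --
  RT 120: heading 90 -> 330
  FD 11.8: (-19.019,-2.1) -> (-8.8,-8) [heading=330, move]
]
PD: pen down
RT 108: heading 330 -> 222
RT 30: heading 222 -> 192
BK 6.8: (-8.8,-8) -> (-2.149,-6.586) [heading=192, draw]
FD 14: (-2.149,-6.586) -> (-15.843,-9.497) [heading=192, draw]
Final: pos=(-15.843,-9.497), heading=192, 4 segment(s) drawn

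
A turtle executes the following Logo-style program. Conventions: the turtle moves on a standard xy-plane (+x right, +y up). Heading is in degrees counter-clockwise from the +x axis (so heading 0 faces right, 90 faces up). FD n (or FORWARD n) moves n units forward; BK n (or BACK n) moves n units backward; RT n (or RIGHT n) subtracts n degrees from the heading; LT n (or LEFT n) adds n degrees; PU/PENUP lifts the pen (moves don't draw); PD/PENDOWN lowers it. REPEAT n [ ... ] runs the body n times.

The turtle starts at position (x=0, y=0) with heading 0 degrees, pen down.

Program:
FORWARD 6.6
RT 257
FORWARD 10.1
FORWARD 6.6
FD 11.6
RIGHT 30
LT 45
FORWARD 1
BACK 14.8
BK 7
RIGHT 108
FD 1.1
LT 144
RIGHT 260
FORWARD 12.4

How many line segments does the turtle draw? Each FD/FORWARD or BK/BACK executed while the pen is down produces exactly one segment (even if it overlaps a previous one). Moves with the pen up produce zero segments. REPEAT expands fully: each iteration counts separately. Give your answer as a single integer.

Executing turtle program step by step:
Start: pos=(0,0), heading=0, pen down
FD 6.6: (0,0) -> (6.6,0) [heading=0, draw]
RT 257: heading 0 -> 103
FD 10.1: (6.6,0) -> (4.328,9.841) [heading=103, draw]
FD 6.6: (4.328,9.841) -> (2.843,16.272) [heading=103, draw]
FD 11.6: (2.843,16.272) -> (0.234,27.575) [heading=103, draw]
RT 30: heading 103 -> 73
LT 45: heading 73 -> 118
FD 1: (0.234,27.575) -> (-0.236,28.458) [heading=118, draw]
BK 14.8: (-0.236,28.458) -> (6.713,15.39) [heading=118, draw]
BK 7: (6.713,15.39) -> (9.999,9.209) [heading=118, draw]
RT 108: heading 118 -> 10
FD 1.1: (9.999,9.209) -> (11.082,9.4) [heading=10, draw]
LT 144: heading 10 -> 154
RT 260: heading 154 -> 254
FD 12.4: (11.082,9.4) -> (7.664,-2.519) [heading=254, draw]
Final: pos=(7.664,-2.519), heading=254, 9 segment(s) drawn
Segments drawn: 9

Answer: 9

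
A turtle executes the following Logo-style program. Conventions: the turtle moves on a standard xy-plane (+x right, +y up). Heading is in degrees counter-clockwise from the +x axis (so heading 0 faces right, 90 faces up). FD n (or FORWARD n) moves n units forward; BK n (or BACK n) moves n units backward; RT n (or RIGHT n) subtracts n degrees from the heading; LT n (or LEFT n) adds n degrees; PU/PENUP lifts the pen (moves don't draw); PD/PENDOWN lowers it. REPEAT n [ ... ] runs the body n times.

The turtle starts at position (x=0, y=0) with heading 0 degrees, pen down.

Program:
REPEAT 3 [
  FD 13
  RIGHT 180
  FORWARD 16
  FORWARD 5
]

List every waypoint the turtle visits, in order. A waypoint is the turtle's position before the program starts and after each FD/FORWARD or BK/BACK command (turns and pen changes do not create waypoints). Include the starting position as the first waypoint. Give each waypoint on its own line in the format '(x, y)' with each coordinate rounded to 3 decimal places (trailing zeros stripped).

Answer: (0, 0)
(13, 0)
(-3, 0)
(-8, 0)
(-21, 0)
(-5, 0)
(0, 0)
(13, 0)
(-3, 0)
(-8, 0)

Derivation:
Executing turtle program step by step:
Start: pos=(0,0), heading=0, pen down
REPEAT 3 [
  -- iteration 1/3 --
  FD 13: (0,0) -> (13,0) [heading=0, draw]
  RT 180: heading 0 -> 180
  FD 16: (13,0) -> (-3,0) [heading=180, draw]
  FD 5: (-3,0) -> (-8,0) [heading=180, draw]
  -- iteration 2/3 --
  FD 13: (-8,0) -> (-21,0) [heading=180, draw]
  RT 180: heading 180 -> 0
  FD 16: (-21,0) -> (-5,0) [heading=0, draw]
  FD 5: (-5,0) -> (0,0) [heading=0, draw]
  -- iteration 3/3 --
  FD 13: (0,0) -> (13,0) [heading=0, draw]
  RT 180: heading 0 -> 180
  FD 16: (13,0) -> (-3,0) [heading=180, draw]
  FD 5: (-3,0) -> (-8,0) [heading=180, draw]
]
Final: pos=(-8,0), heading=180, 9 segment(s) drawn
Waypoints (10 total):
(0, 0)
(13, 0)
(-3, 0)
(-8, 0)
(-21, 0)
(-5, 0)
(0, 0)
(13, 0)
(-3, 0)
(-8, 0)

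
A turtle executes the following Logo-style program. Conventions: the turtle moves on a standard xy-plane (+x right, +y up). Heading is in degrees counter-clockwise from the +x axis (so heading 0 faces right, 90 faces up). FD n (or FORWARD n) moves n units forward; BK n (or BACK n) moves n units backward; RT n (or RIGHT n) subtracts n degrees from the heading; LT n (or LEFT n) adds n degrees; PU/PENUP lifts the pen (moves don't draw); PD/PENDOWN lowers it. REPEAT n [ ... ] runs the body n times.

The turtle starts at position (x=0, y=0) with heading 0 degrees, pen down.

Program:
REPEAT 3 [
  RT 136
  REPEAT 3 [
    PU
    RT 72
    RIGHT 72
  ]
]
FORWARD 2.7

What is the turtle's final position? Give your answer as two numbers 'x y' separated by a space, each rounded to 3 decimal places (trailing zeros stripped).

Answer: -0.282 2.685

Derivation:
Executing turtle program step by step:
Start: pos=(0,0), heading=0, pen down
REPEAT 3 [
  -- iteration 1/3 --
  RT 136: heading 0 -> 224
  REPEAT 3 [
    -- iteration 1/3 --
    PU: pen up
    RT 72: heading 224 -> 152
    RT 72: heading 152 -> 80
    -- iteration 2/3 --
    PU: pen up
    RT 72: heading 80 -> 8
    RT 72: heading 8 -> 296
    -- iteration 3/3 --
    PU: pen up
    RT 72: heading 296 -> 224
    RT 72: heading 224 -> 152
  ]
  -- iteration 2/3 --
  RT 136: heading 152 -> 16
  REPEAT 3 [
    -- iteration 1/3 --
    PU: pen up
    RT 72: heading 16 -> 304
    RT 72: heading 304 -> 232
    -- iteration 2/3 --
    PU: pen up
    RT 72: heading 232 -> 160
    RT 72: heading 160 -> 88
    -- iteration 3/3 --
    PU: pen up
    RT 72: heading 88 -> 16
    RT 72: heading 16 -> 304
  ]
  -- iteration 3/3 --
  RT 136: heading 304 -> 168
  REPEAT 3 [
    -- iteration 1/3 --
    PU: pen up
    RT 72: heading 168 -> 96
    RT 72: heading 96 -> 24
    -- iteration 2/3 --
    PU: pen up
    RT 72: heading 24 -> 312
    RT 72: heading 312 -> 240
    -- iteration 3/3 --
    PU: pen up
    RT 72: heading 240 -> 168
    RT 72: heading 168 -> 96
  ]
]
FD 2.7: (0,0) -> (-0.282,2.685) [heading=96, move]
Final: pos=(-0.282,2.685), heading=96, 0 segment(s) drawn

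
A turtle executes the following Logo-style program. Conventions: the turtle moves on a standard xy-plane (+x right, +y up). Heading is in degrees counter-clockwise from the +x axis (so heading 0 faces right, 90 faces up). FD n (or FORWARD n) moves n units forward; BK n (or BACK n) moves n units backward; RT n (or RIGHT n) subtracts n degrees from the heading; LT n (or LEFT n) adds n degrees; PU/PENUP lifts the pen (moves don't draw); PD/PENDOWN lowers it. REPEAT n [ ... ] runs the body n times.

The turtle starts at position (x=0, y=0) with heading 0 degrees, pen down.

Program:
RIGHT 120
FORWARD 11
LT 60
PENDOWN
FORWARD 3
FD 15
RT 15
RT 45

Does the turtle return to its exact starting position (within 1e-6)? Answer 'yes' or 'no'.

Answer: no

Derivation:
Executing turtle program step by step:
Start: pos=(0,0), heading=0, pen down
RT 120: heading 0 -> 240
FD 11: (0,0) -> (-5.5,-9.526) [heading=240, draw]
LT 60: heading 240 -> 300
PD: pen down
FD 3: (-5.5,-9.526) -> (-4,-12.124) [heading=300, draw]
FD 15: (-4,-12.124) -> (3.5,-25.115) [heading=300, draw]
RT 15: heading 300 -> 285
RT 45: heading 285 -> 240
Final: pos=(3.5,-25.115), heading=240, 3 segment(s) drawn

Start position: (0, 0)
Final position: (3.5, -25.115)
Distance = 25.357; >= 1e-6 -> NOT closed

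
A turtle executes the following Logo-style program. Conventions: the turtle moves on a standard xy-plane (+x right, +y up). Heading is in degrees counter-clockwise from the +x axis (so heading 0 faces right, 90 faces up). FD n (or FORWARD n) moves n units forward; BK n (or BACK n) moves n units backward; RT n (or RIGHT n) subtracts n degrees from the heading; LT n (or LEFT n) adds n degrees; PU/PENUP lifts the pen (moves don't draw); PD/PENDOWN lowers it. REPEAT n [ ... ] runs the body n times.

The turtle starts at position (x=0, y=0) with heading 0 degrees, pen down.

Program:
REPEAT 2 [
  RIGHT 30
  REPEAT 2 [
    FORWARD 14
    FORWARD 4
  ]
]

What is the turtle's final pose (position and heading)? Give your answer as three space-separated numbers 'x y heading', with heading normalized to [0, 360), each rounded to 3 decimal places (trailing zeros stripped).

Executing turtle program step by step:
Start: pos=(0,0), heading=0, pen down
REPEAT 2 [
  -- iteration 1/2 --
  RT 30: heading 0 -> 330
  REPEAT 2 [
    -- iteration 1/2 --
    FD 14: (0,0) -> (12.124,-7) [heading=330, draw]
    FD 4: (12.124,-7) -> (15.588,-9) [heading=330, draw]
    -- iteration 2/2 --
    FD 14: (15.588,-9) -> (27.713,-16) [heading=330, draw]
    FD 4: (27.713,-16) -> (31.177,-18) [heading=330, draw]
  ]
  -- iteration 2/2 --
  RT 30: heading 330 -> 300
  REPEAT 2 [
    -- iteration 1/2 --
    FD 14: (31.177,-18) -> (38.177,-30.124) [heading=300, draw]
    FD 4: (38.177,-30.124) -> (40.177,-33.588) [heading=300, draw]
    -- iteration 2/2 --
    FD 14: (40.177,-33.588) -> (47.177,-45.713) [heading=300, draw]
    FD 4: (47.177,-45.713) -> (49.177,-49.177) [heading=300, draw]
  ]
]
Final: pos=(49.177,-49.177), heading=300, 8 segment(s) drawn

Answer: 49.177 -49.177 300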